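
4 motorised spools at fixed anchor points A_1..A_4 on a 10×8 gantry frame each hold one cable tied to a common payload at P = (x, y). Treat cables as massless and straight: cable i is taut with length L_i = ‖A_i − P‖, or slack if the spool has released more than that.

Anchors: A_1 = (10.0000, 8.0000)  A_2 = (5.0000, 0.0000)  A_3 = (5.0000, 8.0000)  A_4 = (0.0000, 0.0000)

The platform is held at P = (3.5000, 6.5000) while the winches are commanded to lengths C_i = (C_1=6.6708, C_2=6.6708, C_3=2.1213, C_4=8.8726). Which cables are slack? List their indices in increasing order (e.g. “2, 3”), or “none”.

cable 1: √((6.5000)²+(1.5000)²)=6.6708, C_1=6.6708: taut
cable 2: √((1.5000)²+(-6.5000)²)=6.6708, C_2=6.6708: taut
cable 3: √((1.5000)²+(1.5000)²)=2.1213, C_3=2.1213: taut
cable 4: √((-3.5000)²+(-6.5000)²)=7.3824, C_4=8.8726: slack

4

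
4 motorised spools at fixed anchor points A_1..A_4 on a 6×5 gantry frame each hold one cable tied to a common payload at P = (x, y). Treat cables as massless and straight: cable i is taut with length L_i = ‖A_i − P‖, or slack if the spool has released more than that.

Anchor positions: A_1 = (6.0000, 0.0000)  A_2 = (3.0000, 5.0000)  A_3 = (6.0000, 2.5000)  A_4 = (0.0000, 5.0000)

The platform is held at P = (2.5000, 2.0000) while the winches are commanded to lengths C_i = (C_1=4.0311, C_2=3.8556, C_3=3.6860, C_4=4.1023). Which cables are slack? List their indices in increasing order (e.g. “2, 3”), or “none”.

i=1: geometric 4.0311 vs commanded 4.0311 ⇒ taut
i=2: geometric 3.0414 vs commanded 3.8556 ⇒ slack
i=3: geometric 3.5355 vs commanded 3.6860 ⇒ slack
i=4: geometric 3.9051 vs commanded 4.1023 ⇒ slack

2, 3, 4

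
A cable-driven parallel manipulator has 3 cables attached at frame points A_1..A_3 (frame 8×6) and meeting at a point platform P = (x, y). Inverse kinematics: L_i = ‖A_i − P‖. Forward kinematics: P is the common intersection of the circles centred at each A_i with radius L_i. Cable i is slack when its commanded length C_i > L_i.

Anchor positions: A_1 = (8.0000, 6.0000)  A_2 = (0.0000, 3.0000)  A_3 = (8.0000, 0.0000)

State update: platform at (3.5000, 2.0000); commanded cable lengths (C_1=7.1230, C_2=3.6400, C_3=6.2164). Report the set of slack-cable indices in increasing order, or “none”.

cable 1: √((4.5000)²+(4.0000)²)=6.0208, C_1=7.1230: slack
cable 2: √((-3.5000)²+(1.0000)²)=3.6401, C_2=3.6400: taut
cable 3: √((4.5000)²+(-2.0000)²)=4.9244, C_3=6.2164: slack

1, 3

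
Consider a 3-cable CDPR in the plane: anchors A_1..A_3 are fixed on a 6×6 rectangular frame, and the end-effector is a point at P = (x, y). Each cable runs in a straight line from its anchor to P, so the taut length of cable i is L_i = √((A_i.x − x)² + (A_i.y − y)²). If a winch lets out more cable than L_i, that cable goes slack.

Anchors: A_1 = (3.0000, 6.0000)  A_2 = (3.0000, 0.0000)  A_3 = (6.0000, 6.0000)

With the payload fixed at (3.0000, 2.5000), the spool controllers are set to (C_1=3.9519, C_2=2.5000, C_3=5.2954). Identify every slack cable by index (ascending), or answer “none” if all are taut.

1, 3

i=1: geometric 3.5000 vs commanded 3.9519 ⇒ slack
i=2: geometric 2.5000 vs commanded 2.5000 ⇒ taut
i=3: geometric 4.6098 vs commanded 5.2954 ⇒ slack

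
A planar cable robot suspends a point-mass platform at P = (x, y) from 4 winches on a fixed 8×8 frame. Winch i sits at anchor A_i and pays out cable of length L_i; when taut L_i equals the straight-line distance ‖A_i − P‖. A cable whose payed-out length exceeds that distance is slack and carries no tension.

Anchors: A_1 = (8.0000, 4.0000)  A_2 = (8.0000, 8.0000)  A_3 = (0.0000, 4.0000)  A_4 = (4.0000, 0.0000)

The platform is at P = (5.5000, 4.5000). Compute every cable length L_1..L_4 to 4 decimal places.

cable 1: Δx=2.5000, Δy=-0.5000; L_1 = √(Δx²+Δy²) = 2.5495
cable 2: Δx=2.5000, Δy=3.5000; L_2 = √(Δx²+Δy²) = 4.3012
cable 3: Δx=-5.5000, Δy=-0.5000; L_3 = √(Δx²+Δy²) = 5.5227
cable 4: Δx=-1.5000, Δy=-4.5000; L_4 = √(Δx²+Δy²) = 4.7434

(2.5495, 4.3012, 5.5227, 4.7434)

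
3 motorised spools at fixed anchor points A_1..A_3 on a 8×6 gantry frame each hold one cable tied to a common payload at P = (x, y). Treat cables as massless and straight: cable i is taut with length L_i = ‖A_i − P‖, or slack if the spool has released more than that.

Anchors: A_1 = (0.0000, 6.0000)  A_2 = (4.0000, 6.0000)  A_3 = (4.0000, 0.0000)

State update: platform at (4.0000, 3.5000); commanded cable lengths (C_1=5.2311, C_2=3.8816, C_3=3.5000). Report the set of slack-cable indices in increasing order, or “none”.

i=1: geometric 4.7170 vs commanded 5.2311 ⇒ slack
i=2: geometric 2.5000 vs commanded 3.8816 ⇒ slack
i=3: geometric 3.5000 vs commanded 3.5000 ⇒ taut

1, 2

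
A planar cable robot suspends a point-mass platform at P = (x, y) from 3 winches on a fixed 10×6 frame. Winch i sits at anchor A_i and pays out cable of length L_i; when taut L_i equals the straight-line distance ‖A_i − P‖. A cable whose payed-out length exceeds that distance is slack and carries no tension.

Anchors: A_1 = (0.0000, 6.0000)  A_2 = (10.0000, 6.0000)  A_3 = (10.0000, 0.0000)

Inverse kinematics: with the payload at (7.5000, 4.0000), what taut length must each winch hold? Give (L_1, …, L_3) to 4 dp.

L_1 = √((0.0000−7.5000)² + (6.0000−4.0000)²) = 7.7621
L_2 = √((10.0000−7.5000)² + (6.0000−4.0000)²) = 3.2016
L_3 = √((10.0000−7.5000)² + (0.0000−4.0000)²) = 4.7170

(7.7621, 3.2016, 4.7170)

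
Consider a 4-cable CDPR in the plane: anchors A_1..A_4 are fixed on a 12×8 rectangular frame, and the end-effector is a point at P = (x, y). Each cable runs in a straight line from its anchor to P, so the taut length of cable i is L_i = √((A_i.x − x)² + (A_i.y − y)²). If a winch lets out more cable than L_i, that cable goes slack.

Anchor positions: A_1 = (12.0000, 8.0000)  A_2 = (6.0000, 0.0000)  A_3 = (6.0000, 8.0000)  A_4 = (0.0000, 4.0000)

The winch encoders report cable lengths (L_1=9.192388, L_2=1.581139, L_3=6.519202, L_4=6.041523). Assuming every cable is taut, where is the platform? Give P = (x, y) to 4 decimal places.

(5.5000, 1.5000)

each cable: (A_i−P)·(A_i−P) = L_i²; let k_i = ‖A_i‖²−L_i²
k_1 = 144.0000+64.0000−84.5000 = 123.5000
row 1: 12.0000x + 16.0000y = 90.0000  (k_2=33.5000)
row 2: 12.0000x + 0.0000y = 66.0000  (k_3=57.5000)
row 3: 24.0000x + 8.0000y = 144.0000  (k_4=-20.5000)
Cramer on rows 1–2 → x = 5.5000, y = 1.5000
check cable 4: ‖A_4−P‖² = 36.5000 ≈ L_4² = 36.5000 ✓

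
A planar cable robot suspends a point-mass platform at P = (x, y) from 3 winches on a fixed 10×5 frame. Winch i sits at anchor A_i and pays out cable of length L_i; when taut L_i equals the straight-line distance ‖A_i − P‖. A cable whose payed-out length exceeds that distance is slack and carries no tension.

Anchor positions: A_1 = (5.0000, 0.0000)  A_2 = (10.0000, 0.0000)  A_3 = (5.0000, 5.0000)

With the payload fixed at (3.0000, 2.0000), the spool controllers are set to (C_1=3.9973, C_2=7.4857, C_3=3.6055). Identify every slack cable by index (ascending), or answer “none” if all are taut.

1, 2

i=1: geometric 2.8284 vs commanded 3.9973 ⇒ slack
i=2: geometric 7.2801 vs commanded 7.4857 ⇒ slack
i=3: geometric 3.6056 vs commanded 3.6055 ⇒ taut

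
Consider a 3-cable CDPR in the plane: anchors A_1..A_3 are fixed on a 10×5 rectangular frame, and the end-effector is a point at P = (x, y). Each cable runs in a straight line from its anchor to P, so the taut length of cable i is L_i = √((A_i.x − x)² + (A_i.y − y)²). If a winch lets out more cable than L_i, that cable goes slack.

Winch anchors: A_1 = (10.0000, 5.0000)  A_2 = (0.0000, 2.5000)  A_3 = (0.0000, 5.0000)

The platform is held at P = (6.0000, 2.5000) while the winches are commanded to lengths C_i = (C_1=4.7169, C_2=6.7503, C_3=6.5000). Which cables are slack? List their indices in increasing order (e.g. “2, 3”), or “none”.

cable 1: √((4.0000)²+(2.5000)²)=4.7170, C_1=4.7169: taut
cable 2: √((-6.0000)²+(0.0000)²)=6.0000, C_2=6.7503: slack
cable 3: √((-6.0000)²+(2.5000)²)=6.5000, C_3=6.5000: taut

2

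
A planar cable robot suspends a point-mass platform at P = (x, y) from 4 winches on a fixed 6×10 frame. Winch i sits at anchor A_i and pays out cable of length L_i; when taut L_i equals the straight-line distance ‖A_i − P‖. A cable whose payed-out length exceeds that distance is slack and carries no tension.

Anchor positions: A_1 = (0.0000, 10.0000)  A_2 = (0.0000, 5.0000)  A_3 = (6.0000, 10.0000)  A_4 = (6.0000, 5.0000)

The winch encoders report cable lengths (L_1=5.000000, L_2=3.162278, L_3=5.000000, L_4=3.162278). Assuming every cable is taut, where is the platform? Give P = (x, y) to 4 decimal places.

(3.0000, 6.0000)

expand ‖A_i−P‖²=L_i² and subtract eq 1 (c_i ≔ ‖A_i‖²−L_i²)
c_1 = 0.0000+100.0000−25.0000 = 75.0000
eq1−eq2 → [0.0000  10.0000]·P = 60.0000
eq1−eq3 → [-12.0000  0.0000]·P = -36.0000
eq1−eq4 → [-12.0000  10.0000]·P = 24.0000
2×2 solve → P = (3.0000, 6.0000)
check cable 4: ‖A_4−P‖² = 10.0000 ≈ L_4² = 10.0000 ✓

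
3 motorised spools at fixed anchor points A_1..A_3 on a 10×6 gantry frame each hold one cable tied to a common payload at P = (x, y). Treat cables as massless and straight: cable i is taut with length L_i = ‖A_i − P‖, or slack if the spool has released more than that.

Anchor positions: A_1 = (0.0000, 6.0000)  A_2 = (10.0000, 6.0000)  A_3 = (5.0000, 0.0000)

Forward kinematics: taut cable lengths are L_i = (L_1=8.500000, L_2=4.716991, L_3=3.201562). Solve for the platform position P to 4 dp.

expand ‖A_i−P‖²=L_i² and subtract eq 1 (q_i ≔ ‖A_i‖²−L_i²)
q_1 = 0.0000+36.0000−72.2500 = -36.2500
eq1−eq2 → [-20.0000  0.0000]·P = -150.0000
eq1−eq3 → [-10.0000  12.0000]·P = -51.0000
2×2 solve → P = (7.5000, 2.0000)

(7.5000, 2.0000)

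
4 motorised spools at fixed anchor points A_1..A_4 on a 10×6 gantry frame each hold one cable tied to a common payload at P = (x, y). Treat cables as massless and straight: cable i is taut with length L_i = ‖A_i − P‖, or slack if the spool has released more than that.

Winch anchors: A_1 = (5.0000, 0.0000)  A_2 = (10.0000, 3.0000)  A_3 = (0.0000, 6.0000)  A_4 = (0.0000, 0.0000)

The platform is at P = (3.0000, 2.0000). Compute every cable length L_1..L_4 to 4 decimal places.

(2.8284, 7.0711, 5.0000, 3.6056)

cable 1: Δx=2.0000, Δy=-2.0000; L_1 = √(Δx²+Δy²) = 2.8284
cable 2: Δx=7.0000, Δy=1.0000; L_2 = √(Δx²+Δy²) = 7.0711
cable 3: Δx=-3.0000, Δy=4.0000; L_3 = √(Δx²+Δy²) = 5.0000
cable 4: Δx=-3.0000, Δy=-2.0000; L_4 = √(Δx²+Δy²) = 3.6056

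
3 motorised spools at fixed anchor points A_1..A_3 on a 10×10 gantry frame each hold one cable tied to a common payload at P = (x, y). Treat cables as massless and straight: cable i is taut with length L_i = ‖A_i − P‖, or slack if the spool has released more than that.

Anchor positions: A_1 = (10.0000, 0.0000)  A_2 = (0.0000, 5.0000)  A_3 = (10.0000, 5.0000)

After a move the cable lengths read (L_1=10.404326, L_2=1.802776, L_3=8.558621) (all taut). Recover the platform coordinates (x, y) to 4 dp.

each cable: (A_i−P)·(A_i−P) = L_i²; let k_i = ‖A_i‖²−L_i²
k_1 = 100.0000+0.0000−108.2500 = -8.2500
row 1: 20.0000x − 10.0000y = -30.0000  (k_2=21.7500)
row 2: 0.0000x − 10.0000y = -60.0000  (k_3=51.7500)
Cramer on rows 1–2 → x = 1.5000, y = 6.0000

(1.5000, 6.0000)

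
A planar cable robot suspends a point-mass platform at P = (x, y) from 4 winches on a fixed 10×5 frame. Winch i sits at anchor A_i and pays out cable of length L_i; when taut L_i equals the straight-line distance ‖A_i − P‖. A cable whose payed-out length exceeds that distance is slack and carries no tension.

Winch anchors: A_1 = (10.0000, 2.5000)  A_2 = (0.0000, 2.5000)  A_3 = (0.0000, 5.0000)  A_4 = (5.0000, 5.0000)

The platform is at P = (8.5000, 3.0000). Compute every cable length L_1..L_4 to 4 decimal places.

cable 1: Δx=1.5000, Δy=-0.5000; L_1 = √(Δx²+Δy²) = 1.5811
cable 2: Δx=-8.5000, Δy=-0.5000; L_2 = √(Δx²+Δy²) = 8.5147
cable 3: Δx=-8.5000, Δy=2.0000; L_3 = √(Δx²+Δy²) = 8.7321
cable 4: Δx=-3.5000, Δy=2.0000; L_4 = √(Δx²+Δy²) = 4.0311

(1.5811, 8.5147, 8.7321, 4.0311)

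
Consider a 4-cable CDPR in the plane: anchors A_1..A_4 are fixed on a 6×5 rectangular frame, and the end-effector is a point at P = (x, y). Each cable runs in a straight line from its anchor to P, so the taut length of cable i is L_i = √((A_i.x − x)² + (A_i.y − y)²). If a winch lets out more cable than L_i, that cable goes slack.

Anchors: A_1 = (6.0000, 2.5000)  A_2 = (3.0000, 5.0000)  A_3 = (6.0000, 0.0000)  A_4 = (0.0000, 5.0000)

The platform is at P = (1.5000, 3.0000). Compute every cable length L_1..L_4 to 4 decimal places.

(4.5277, 2.5000, 5.4083, 2.5000)

L_1: Δ = A_1−P = (4.5000, -0.5000) → ‖Δ‖ = √20.5000 = 4.5277
L_2: Δ = A_2−P = (1.5000, 2.0000) → ‖Δ‖ = √6.2500 = 2.5000
L_3: Δ = A_3−P = (4.5000, -3.0000) → ‖Δ‖ = √29.2500 = 5.4083
L_4: Δ = A_4−P = (-1.5000, 2.0000) → ‖Δ‖ = √6.2500 = 2.5000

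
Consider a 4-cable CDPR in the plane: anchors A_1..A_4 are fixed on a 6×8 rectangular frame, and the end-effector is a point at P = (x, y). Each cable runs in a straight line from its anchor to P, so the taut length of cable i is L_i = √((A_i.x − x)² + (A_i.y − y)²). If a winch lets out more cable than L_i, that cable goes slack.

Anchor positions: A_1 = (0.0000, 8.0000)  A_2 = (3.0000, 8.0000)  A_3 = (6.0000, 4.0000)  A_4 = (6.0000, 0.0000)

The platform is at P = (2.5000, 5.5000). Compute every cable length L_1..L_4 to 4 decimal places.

(3.5355, 2.5495, 3.8079, 6.5192)

cable 1: Δx=-2.5000, Δy=2.5000; L_1 = √(Δx²+Δy²) = 3.5355
cable 2: Δx=0.5000, Δy=2.5000; L_2 = √(Δx²+Δy²) = 2.5495
cable 3: Δx=3.5000, Δy=-1.5000; L_3 = √(Δx²+Δy²) = 3.8079
cable 4: Δx=3.5000, Δy=-5.5000; L_4 = √(Δx²+Δy²) = 6.5192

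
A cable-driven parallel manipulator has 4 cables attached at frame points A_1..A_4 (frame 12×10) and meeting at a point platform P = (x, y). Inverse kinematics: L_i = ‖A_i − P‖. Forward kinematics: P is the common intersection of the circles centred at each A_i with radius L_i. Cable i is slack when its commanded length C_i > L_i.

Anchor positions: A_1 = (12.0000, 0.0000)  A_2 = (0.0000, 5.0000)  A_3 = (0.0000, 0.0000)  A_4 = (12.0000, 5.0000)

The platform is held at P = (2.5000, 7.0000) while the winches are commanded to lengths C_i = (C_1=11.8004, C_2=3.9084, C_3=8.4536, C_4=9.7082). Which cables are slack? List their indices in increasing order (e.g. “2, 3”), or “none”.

i=1: geometric 11.8004 vs commanded 11.8004 ⇒ taut
i=2: geometric 3.2016 vs commanded 3.9084 ⇒ slack
i=3: geometric 7.4330 vs commanded 8.4536 ⇒ slack
i=4: geometric 9.7082 vs commanded 9.7082 ⇒ taut

2, 3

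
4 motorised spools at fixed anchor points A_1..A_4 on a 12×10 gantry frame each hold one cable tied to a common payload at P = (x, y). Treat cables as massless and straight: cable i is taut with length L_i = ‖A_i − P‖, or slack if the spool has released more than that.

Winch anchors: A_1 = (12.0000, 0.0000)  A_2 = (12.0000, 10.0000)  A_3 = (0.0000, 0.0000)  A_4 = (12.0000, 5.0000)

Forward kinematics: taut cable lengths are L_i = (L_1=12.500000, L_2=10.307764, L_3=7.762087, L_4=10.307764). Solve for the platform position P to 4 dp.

circle eqns → linear via eq_j − eq_1; set q_j = A_j·A_j − L_j²
q_1 = 144.0000+0.0000−156.2500 = -12.2500
0.0000·x − 20.0000·y = q_1−q_2 = -150.0000
24.0000·x + 0.0000·y = q_1−q_3 = 48.0000
0.0000·x − 10.0000·y = q_1−q_4 = -75.0000
solve first two rows → x=2.0000, y=7.5000
check cable 4: ‖A_4−P‖² = 106.2500 ≈ L_4² = 106.2500 ✓

(2.0000, 7.5000)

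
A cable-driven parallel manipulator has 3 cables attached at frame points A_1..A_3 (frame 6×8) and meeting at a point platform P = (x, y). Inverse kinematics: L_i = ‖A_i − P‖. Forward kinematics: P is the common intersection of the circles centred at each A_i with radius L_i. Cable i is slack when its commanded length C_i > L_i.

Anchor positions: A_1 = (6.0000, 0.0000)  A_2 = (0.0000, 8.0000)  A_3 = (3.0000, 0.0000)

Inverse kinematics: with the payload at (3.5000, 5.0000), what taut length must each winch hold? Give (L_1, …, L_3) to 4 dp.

(5.5902, 4.6098, 5.0249)

L_1: Δ = A_1−P = (2.5000, -5.0000) → ‖Δ‖ = √31.2500 = 5.5902
L_2: Δ = A_2−P = (-3.5000, 3.0000) → ‖Δ‖ = √21.2500 = 4.6098
L_3: Δ = A_3−P = (-0.5000, -5.0000) → ‖Δ‖ = √25.2500 = 5.0249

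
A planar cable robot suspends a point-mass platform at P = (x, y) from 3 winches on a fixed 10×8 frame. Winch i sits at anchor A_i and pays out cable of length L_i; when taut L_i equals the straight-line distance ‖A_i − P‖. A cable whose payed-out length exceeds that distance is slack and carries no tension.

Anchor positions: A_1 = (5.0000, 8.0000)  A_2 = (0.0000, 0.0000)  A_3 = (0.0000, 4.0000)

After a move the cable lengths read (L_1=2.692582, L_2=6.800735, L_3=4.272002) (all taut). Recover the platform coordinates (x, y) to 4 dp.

(4.0000, 5.5000)

circle eqns → linear via eq_j − eq_1; set k_j = A_j·A_j − L_j²
k_1 = 25.0000+64.0000−7.2500 = 81.7500
10.0000·x + 16.0000·y = k_1−k_2 = 128.0000
10.0000·x + 8.0000·y = k_1−k_3 = 84.0000
solve first two rows → x=4.0000, y=5.5000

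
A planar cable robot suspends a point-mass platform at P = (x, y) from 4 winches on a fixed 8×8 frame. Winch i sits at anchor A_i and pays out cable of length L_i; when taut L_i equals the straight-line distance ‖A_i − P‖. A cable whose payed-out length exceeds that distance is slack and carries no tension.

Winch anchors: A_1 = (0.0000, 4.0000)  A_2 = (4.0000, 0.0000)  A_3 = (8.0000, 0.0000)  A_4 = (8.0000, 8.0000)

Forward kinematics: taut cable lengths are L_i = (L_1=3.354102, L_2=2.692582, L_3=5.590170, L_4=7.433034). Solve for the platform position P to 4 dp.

(3.0000, 2.5000)

each cable: (A_i−P)·(A_i−P) = L_i²; let k_i = ‖A_i‖²−L_i²
k_1 = 0.0000+16.0000−11.2500 = 4.7500
row 1: -8.0000x + 8.0000y = -4.0000  (k_2=8.7500)
row 2: -16.0000x + 8.0000y = -28.0000  (k_3=32.7500)
row 3: -16.0000x − 8.0000y = -68.0000  (k_4=72.7500)
Cramer on rows 1–2 → x = 3.0000, y = 2.5000
check cable 4: ‖A_4−P‖² = 55.2500 ≈ L_4² = 55.2500 ✓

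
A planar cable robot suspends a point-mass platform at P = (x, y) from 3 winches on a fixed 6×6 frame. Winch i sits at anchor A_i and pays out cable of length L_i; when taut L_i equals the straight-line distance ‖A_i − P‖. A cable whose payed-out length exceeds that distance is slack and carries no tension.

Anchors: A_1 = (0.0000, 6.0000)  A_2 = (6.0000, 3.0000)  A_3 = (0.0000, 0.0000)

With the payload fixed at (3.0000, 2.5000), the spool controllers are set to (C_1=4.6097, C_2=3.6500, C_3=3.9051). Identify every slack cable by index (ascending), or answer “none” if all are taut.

2

cable 1: L_1 = ‖A_1−P‖ = 4.6098;  C_1 = 4.6097 → taut
cable 2: L_2 = ‖A_2−P‖ = 3.0414;  C_2 = 3.6500 → slack
cable 3: L_3 = ‖A_3−P‖ = 3.9051;  C_3 = 3.9051 → taut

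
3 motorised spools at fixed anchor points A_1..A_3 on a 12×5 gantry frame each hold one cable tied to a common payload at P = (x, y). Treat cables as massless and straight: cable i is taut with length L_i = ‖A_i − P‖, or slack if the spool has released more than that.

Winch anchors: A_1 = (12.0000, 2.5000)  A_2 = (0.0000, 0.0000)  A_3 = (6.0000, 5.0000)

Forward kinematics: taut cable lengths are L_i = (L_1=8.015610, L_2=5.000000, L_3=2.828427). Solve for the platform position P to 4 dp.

circle eqns → linear via eq_j − eq_1; set c_j = A_j·A_j − L_j²
c_1 = 144.0000+6.2500−64.2500 = 86.0000
24.0000·x + 5.0000·y = c_1−c_2 = 111.0000
12.0000·x − 5.0000·y = c_1−c_3 = 33.0000
solve first two rows → x=4.0000, y=3.0000

(4.0000, 3.0000)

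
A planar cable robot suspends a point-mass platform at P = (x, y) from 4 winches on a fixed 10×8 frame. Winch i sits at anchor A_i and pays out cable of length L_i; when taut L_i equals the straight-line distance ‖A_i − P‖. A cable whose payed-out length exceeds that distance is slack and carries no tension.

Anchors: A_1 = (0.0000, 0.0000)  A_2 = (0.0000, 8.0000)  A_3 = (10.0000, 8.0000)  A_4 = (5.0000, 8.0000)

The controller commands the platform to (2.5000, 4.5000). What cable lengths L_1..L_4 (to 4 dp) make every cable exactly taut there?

(5.1478, 4.3012, 8.2765, 4.3012)

L_1: Δ = A_1−P = (-2.5000, -4.5000) → ‖Δ‖ = √26.5000 = 5.1478
L_2: Δ = A_2−P = (-2.5000, 3.5000) → ‖Δ‖ = √18.5000 = 4.3012
L_3: Δ = A_3−P = (7.5000, 3.5000) → ‖Δ‖ = √68.5000 = 8.2765
L_4: Δ = A_4−P = (2.5000, 3.5000) → ‖Δ‖ = √18.5000 = 4.3012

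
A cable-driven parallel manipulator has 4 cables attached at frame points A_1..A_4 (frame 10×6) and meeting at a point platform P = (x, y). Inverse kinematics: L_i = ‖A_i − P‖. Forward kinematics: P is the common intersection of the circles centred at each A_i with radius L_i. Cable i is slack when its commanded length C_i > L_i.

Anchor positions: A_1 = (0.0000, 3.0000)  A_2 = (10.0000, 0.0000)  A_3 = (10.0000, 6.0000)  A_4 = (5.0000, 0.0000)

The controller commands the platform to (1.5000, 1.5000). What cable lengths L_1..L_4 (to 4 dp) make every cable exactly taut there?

(2.1213, 8.6313, 9.6177, 3.8079)

cable 1: Δx=-1.5000, Δy=1.5000; L_1 = √(Δx²+Δy²) = 2.1213
cable 2: Δx=8.5000, Δy=-1.5000; L_2 = √(Δx²+Δy²) = 8.6313
cable 3: Δx=8.5000, Δy=4.5000; L_3 = √(Δx²+Δy²) = 9.6177
cable 4: Δx=3.5000, Δy=-1.5000; L_4 = √(Δx²+Δy²) = 3.8079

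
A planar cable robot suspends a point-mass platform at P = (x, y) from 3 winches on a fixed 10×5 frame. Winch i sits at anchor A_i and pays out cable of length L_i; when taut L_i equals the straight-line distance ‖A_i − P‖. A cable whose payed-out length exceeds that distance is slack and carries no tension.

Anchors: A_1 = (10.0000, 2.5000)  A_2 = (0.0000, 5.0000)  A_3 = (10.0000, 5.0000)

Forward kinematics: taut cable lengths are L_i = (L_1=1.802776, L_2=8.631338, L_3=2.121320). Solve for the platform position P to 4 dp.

(8.5000, 3.5000)

each cable: (A_i−P)·(A_i−P) = L_i²; let q_i = ‖A_i‖²−L_i²
q_1 = 100.0000+6.2500−3.2500 = 103.0000
row 1: 20.0000x − 5.0000y = 152.5000  (q_2=-49.5000)
row 2: 0.0000x − 5.0000y = -17.5000  (q_3=120.5000)
Cramer on rows 1–2 → x = 8.5000, y = 3.5000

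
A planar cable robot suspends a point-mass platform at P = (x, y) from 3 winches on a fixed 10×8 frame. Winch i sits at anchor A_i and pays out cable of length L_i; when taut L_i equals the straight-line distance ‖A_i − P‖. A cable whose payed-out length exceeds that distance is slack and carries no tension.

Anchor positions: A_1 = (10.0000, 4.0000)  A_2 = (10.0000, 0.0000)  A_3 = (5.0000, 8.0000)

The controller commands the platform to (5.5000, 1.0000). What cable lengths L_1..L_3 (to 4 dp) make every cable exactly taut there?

(5.4083, 4.6098, 7.0178)

cable 1: Δx=4.5000, Δy=3.0000; L_1 = √(Δx²+Δy²) = 5.4083
cable 2: Δx=4.5000, Δy=-1.0000; L_2 = √(Δx²+Δy²) = 4.6098
cable 3: Δx=-0.5000, Δy=7.0000; L_3 = √(Δx²+Δy²) = 7.0178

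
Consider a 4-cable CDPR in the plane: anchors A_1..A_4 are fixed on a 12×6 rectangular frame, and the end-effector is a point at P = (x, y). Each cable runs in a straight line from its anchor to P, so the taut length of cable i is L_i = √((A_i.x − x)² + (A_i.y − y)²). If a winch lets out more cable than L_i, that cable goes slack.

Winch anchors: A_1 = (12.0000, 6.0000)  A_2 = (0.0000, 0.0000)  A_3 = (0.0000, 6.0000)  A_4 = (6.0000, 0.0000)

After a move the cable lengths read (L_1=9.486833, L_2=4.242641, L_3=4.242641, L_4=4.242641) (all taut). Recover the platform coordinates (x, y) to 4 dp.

each cable: (A_i−P)·(A_i−P) = L_i²; let q_i = ‖A_i‖²−L_i²
q_1 = 144.0000+36.0000−90.0000 = 90.0000
row 1: 24.0000x + 12.0000y = 108.0000  (q_2=-18.0000)
row 2: 24.0000x + 0.0000y = 72.0000  (q_3=18.0000)
row 3: 12.0000x + 12.0000y = 72.0000  (q_4=18.0000)
Cramer on rows 1–2 → x = 3.0000, y = 3.0000
check cable 4: ‖A_4−P‖² = 18.0000 ≈ L_4² = 18.0000 ✓

(3.0000, 3.0000)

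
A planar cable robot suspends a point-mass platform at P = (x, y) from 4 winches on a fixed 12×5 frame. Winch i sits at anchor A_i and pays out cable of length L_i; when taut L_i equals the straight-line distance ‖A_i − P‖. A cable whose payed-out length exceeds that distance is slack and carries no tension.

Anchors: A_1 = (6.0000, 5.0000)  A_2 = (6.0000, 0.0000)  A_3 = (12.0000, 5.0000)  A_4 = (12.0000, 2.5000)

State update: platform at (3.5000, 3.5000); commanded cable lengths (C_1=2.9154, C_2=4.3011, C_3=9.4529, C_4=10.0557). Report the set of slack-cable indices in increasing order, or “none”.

3, 4

cable 1: √((2.5000)²+(1.5000)²)=2.9155, C_1=2.9154: taut
cable 2: √((2.5000)²+(-3.5000)²)=4.3012, C_2=4.3011: taut
cable 3: √((8.5000)²+(1.5000)²)=8.6313, C_3=9.4529: slack
cable 4: √((8.5000)²+(-1.0000)²)=8.5586, C_4=10.0557: slack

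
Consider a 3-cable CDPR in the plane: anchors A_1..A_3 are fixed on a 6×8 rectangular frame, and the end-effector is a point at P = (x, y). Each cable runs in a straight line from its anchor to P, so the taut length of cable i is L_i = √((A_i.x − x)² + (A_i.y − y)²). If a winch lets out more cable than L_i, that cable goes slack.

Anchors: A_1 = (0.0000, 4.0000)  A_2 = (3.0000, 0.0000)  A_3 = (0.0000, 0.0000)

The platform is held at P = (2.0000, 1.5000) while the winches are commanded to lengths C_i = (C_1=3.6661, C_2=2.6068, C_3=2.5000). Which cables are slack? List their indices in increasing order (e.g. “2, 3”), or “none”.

i=1: geometric 3.2016 vs commanded 3.6661 ⇒ slack
i=2: geometric 1.8028 vs commanded 2.6068 ⇒ slack
i=3: geometric 2.5000 vs commanded 2.5000 ⇒ taut

1, 2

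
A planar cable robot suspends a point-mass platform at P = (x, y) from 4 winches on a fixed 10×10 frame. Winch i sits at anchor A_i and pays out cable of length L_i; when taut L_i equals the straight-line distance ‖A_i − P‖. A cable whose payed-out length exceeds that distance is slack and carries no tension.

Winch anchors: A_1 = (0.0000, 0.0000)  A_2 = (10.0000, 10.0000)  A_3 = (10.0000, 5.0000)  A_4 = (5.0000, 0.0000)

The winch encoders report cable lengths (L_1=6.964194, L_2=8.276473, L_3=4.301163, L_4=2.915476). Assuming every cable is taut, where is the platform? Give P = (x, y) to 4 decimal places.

circle eqns → linear via eq_j − eq_1; set q_j = A_j·A_j − L_j²
q_1 = 0.0000+0.0000−48.5000 = -48.5000
-20.0000·x − 20.0000·y = q_1−q_2 = -180.0000
-20.0000·x − 10.0000·y = q_1−q_3 = -155.0000
-10.0000·x + 0.0000·y = q_1−q_4 = -65.0000
solve first two rows → x=6.5000, y=2.5000
check cable 4: ‖A_4−P‖² = 8.5000 ≈ L_4² = 8.5000 ✓

(6.5000, 2.5000)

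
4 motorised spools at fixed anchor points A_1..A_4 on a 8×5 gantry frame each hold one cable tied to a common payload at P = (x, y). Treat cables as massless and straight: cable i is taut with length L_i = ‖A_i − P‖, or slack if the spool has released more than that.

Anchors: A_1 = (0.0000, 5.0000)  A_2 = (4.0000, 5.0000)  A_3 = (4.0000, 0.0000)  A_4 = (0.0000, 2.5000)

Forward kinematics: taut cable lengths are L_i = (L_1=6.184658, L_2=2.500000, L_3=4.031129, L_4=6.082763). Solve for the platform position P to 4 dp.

circle eqns → linear via eq_j − eq_1; set q_j = A_j·A_j − L_j²
q_1 = 0.0000+25.0000−38.2500 = -13.2500
-8.0000·x + 0.0000·y = q_1−q_2 = -48.0000
-8.0000·x + 10.0000·y = q_1−q_3 = -13.0000
0.0000·x + 5.0000·y = q_1−q_4 = 17.5000
solve first two rows → x=6.0000, y=3.5000
check cable 4: ‖A_4−P‖² = 37.0000 ≈ L_4² = 37.0000 ✓

(6.0000, 3.5000)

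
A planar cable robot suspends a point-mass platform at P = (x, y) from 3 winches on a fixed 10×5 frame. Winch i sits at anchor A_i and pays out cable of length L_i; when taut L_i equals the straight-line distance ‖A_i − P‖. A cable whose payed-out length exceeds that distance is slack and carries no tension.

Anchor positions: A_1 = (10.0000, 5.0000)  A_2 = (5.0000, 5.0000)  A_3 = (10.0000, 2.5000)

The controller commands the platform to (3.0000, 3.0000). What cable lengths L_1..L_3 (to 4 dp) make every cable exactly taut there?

L_1: Δ = A_1−P = (7.0000, 2.0000) → ‖Δ‖ = √53.0000 = 7.2801
L_2: Δ = A_2−P = (2.0000, 2.0000) → ‖Δ‖ = √8.0000 = 2.8284
L_3: Δ = A_3−P = (7.0000, -0.5000) → ‖Δ‖ = √49.2500 = 7.0178

(7.2801, 2.8284, 7.0178)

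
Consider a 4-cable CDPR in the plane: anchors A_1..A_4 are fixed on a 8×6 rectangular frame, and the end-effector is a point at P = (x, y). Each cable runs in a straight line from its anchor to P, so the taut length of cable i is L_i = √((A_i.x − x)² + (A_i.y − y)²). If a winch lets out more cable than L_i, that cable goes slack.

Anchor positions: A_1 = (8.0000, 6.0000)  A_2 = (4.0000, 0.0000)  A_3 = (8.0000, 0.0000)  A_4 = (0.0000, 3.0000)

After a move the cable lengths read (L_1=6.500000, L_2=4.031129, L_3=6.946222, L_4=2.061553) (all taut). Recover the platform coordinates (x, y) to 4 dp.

each cable: (A_i−P)·(A_i−P) = L_i²; let q_i = ‖A_i‖²−L_i²
q_1 = 64.0000+36.0000−42.2500 = 57.7500
row 1: 8.0000x + 12.0000y = 58.0000  (q_2=-0.2500)
row 2: 0.0000x + 12.0000y = 42.0000  (q_3=15.7500)
row 3: 16.0000x + 6.0000y = 53.0000  (q_4=4.7500)
Cramer on rows 1–2 → x = 2.0000, y = 3.5000
check cable 4: ‖A_4−P‖² = 4.2500 ≈ L_4² = 4.2500 ✓

(2.0000, 3.5000)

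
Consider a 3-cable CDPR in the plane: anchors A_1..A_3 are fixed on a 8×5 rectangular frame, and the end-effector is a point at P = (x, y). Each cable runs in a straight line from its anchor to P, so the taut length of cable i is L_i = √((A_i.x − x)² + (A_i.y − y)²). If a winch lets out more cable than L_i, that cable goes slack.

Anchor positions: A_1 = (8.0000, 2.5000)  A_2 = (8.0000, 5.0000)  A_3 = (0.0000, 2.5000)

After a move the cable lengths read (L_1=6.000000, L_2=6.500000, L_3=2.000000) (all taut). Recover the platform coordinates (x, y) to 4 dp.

circle eqns → linear via eq_j − eq_1; set q_j = A_j·A_j − L_j²
q_1 = 64.0000+6.2500−36.0000 = 34.2500
0.0000·x − 5.0000·y = q_1−q_2 = -12.5000
16.0000·x + 0.0000·y = q_1−q_3 = 32.0000
solve first two rows → x=2.0000, y=2.5000

(2.0000, 2.5000)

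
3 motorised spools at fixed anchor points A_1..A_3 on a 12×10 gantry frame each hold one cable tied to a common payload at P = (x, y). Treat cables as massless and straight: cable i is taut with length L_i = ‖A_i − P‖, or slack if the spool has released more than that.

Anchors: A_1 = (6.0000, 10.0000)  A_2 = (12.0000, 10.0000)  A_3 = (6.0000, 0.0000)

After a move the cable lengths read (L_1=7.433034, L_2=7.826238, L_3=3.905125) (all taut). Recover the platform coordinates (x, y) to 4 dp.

circle eqns → linear via eq_j − eq_1; set c_j = A_j·A_j − L_j²
c_1 = 36.0000+100.0000−55.2500 = 80.7500
-12.0000·x + 0.0000·y = c_1−c_2 = -102.0000
0.0000·x + 20.0000·y = c_1−c_3 = 60.0000
solve first two rows → x=8.5000, y=3.0000

(8.5000, 3.0000)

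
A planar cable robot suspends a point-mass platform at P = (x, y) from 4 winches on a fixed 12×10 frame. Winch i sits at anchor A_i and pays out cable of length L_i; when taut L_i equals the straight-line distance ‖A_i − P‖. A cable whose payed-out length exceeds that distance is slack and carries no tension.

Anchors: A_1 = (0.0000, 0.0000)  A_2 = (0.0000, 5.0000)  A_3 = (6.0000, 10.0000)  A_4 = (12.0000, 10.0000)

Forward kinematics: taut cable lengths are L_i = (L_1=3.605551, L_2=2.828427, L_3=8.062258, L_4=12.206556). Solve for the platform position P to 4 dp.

each cable: (A_i−P)·(A_i−P) = L_i²; let c_i = ‖A_i‖²−L_i²
c_1 = 0.0000+0.0000−13.0000 = -13.0000
row 1: 0.0000x − 10.0000y = -30.0000  (c_2=17.0000)
row 2: -12.0000x − 20.0000y = -84.0000  (c_3=71.0000)
row 3: -24.0000x − 20.0000y = -108.0000  (c_4=95.0000)
Cramer on rows 1–2 → x = 2.0000, y = 3.0000
check cable 4: ‖A_4−P‖² = 149.0000 ≈ L_4² = 149.0000 ✓

(2.0000, 3.0000)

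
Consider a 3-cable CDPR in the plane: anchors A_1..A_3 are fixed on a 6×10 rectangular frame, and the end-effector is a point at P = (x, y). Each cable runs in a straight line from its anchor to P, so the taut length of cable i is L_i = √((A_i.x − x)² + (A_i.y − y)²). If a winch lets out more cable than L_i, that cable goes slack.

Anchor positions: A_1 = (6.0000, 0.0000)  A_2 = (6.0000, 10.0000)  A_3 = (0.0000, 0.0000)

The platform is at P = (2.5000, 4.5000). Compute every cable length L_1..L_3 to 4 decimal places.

L_1: Δ = A_1−P = (3.5000, -4.5000) → ‖Δ‖ = √32.5000 = 5.7009
L_2: Δ = A_2−P = (3.5000, 5.5000) → ‖Δ‖ = √42.5000 = 6.5192
L_3: Δ = A_3−P = (-2.5000, -4.5000) → ‖Δ‖ = √26.5000 = 5.1478

(5.7009, 6.5192, 5.1478)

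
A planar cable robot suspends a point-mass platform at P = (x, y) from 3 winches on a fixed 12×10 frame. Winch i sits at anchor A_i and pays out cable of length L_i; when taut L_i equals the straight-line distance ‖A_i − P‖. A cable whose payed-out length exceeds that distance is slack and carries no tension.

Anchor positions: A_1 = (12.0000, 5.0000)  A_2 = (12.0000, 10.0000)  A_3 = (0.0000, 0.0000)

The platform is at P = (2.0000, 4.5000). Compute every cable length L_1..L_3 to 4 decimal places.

L_1 = √((12.0000−2.0000)² + (5.0000−4.5000)²) = 10.0125
L_2 = √((12.0000−2.0000)² + (10.0000−4.5000)²) = 11.4127
L_3 = √((0.0000−2.0000)² + (0.0000−4.5000)²) = 4.9244

(10.0125, 11.4127, 4.9244)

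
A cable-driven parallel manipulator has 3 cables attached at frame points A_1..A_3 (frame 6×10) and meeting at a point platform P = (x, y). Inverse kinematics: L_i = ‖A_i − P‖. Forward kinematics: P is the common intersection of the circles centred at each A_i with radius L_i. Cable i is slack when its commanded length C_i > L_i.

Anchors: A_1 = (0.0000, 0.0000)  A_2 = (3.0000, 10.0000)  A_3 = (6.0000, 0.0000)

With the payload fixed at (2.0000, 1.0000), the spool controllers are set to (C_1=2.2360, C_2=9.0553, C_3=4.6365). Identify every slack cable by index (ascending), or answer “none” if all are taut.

cable 1: √((-2.0000)²+(-1.0000)²)=2.2361, C_1=2.2360: taut
cable 2: √((1.0000)²+(9.0000)²)=9.0554, C_2=9.0553: taut
cable 3: √((4.0000)²+(-1.0000)²)=4.1231, C_3=4.6365: slack

3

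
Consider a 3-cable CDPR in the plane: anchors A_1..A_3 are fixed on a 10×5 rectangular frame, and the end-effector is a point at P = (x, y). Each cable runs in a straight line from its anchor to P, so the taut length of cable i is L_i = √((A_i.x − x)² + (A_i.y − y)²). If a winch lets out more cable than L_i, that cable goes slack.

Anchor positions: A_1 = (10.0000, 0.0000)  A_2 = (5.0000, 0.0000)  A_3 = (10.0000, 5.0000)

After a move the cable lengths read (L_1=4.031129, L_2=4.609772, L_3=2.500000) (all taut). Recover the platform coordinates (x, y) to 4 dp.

(8.0000, 3.5000)

each cable: (A_i−P)·(A_i−P) = L_i²; let k_i = ‖A_i‖²−L_i²
k_1 = 100.0000+0.0000−16.2500 = 83.7500
row 1: 10.0000x + 0.0000y = 80.0000  (k_2=3.7500)
row 2: 0.0000x − 10.0000y = -35.0000  (k_3=118.7500)
Cramer on rows 1–2 → x = 8.0000, y = 3.5000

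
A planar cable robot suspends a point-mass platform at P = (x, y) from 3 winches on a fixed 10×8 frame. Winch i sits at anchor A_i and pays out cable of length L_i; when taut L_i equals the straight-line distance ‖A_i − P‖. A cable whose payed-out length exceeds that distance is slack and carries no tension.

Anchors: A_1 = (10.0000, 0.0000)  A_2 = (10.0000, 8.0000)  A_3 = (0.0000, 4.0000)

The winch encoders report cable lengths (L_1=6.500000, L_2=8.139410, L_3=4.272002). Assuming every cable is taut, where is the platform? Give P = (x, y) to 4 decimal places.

(4.0000, 2.5000)

each cable: (A_i−P)·(A_i−P) = L_i²; let k_i = ‖A_i‖²−L_i²
k_1 = 100.0000+0.0000−42.2500 = 57.7500
row 1: 0.0000x − 16.0000y = -40.0000  (k_2=97.7500)
row 2: 20.0000x − 8.0000y = 60.0000  (k_3=-2.2500)
Cramer on rows 1–2 → x = 4.0000, y = 2.5000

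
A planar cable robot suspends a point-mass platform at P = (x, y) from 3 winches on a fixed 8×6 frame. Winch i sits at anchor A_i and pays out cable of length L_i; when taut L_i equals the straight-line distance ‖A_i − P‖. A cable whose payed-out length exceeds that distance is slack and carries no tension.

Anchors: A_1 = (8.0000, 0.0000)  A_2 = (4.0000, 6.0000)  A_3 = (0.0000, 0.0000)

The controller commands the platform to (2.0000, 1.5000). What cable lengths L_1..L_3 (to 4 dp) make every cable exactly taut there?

L_1 = √((8.0000−2.0000)² + (0.0000−1.5000)²) = 6.1847
L_2 = √((4.0000−2.0000)² + (6.0000−1.5000)²) = 4.9244
L_3 = √((0.0000−2.0000)² + (0.0000−1.5000)²) = 2.5000

(6.1847, 4.9244, 2.5000)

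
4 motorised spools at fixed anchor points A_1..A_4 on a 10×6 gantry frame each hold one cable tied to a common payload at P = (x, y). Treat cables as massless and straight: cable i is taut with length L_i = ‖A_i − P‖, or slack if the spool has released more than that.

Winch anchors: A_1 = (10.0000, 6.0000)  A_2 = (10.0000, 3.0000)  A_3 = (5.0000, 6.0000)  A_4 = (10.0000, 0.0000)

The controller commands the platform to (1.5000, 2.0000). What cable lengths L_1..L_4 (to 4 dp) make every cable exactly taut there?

(9.3941, 8.5586, 5.3151, 8.7321)

L_1 = √((10.0000−1.5000)² + (6.0000−2.0000)²) = 9.3941
L_2 = √((10.0000−1.5000)² + (3.0000−2.0000)²) = 8.5586
L_3 = √((5.0000−1.5000)² + (6.0000−2.0000)²) = 5.3151
L_4 = √((10.0000−1.5000)² + (0.0000−2.0000)²) = 8.7321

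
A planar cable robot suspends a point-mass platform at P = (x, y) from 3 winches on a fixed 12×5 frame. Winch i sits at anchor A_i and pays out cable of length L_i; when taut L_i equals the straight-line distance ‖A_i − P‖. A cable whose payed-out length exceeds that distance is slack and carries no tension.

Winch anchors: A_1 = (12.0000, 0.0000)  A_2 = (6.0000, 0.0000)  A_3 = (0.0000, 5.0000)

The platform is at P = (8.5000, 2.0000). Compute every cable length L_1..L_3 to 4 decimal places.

(4.0311, 3.2016, 9.0139)

cable 1: Δx=3.5000, Δy=-2.0000; L_1 = √(Δx²+Δy²) = 4.0311
cable 2: Δx=-2.5000, Δy=-2.0000; L_2 = √(Δx²+Δy²) = 3.2016
cable 3: Δx=-8.5000, Δy=3.0000; L_3 = √(Δx²+Δy²) = 9.0139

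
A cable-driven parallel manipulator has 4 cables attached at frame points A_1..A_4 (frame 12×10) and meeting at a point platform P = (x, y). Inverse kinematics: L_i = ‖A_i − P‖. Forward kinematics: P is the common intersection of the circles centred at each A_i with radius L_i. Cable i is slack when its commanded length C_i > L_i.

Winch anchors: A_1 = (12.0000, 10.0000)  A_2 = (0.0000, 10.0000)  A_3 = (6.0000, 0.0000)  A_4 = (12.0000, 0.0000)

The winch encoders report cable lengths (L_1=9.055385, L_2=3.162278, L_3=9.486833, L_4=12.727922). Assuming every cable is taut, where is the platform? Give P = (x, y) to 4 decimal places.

(3.0000, 9.0000)

circle eqns → linear via eq_j − eq_1; set k_j = A_j·A_j − L_j²
k_1 = 144.0000+100.0000−82.0000 = 162.0000
24.0000·x + 0.0000·y = k_1−k_2 = 72.0000
12.0000·x + 20.0000·y = k_1−k_3 = 216.0000
0.0000·x + 20.0000·y = k_1−k_4 = 180.0000
solve first two rows → x=3.0000, y=9.0000
check cable 4: ‖A_4−P‖² = 162.0000 ≈ L_4² = 162.0000 ✓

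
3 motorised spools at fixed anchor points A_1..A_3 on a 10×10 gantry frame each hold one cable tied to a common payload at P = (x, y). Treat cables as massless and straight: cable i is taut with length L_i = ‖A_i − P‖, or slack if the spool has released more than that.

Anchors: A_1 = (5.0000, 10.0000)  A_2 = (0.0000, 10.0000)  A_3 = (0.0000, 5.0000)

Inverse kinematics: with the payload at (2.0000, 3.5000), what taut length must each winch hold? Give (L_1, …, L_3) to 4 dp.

L_1 = √((5.0000−2.0000)² + (10.0000−3.5000)²) = 7.1589
L_2 = √((0.0000−2.0000)² + (10.0000−3.5000)²) = 6.8007
L_3 = √((0.0000−2.0000)² + (5.0000−3.5000)²) = 2.5000

(7.1589, 6.8007, 2.5000)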